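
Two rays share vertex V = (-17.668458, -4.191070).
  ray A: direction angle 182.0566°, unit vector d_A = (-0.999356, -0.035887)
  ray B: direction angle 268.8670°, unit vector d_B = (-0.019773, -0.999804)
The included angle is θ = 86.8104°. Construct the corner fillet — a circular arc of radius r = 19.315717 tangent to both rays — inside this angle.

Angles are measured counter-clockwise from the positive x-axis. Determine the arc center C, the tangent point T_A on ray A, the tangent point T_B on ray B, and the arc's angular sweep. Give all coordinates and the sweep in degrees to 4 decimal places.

bisector direction at 225.4618° = (-0.701385,-0.712783)
center distance |VC| = r/sin(θ/2) = 19.315717/sin(43.4052°) = 28.109758
C = V + |VC|·bis = (-37.3842,-24.2272)
T_A = V + ((C−V)·d_A)·d_A = V + 20.4221·d_A = (-38.0774,-4.9240)
T_B = V + ((C−V)·d_B)·d_B = V + 20.4221·d_B = (-18.0723,-24.6092)
sweep = 180° − θ = 93.1896°

center=(-37.3842,-24.2272) T_A=(-38.0774,-4.9240) T_B=(-18.0723,-24.6092) sweep=93.1896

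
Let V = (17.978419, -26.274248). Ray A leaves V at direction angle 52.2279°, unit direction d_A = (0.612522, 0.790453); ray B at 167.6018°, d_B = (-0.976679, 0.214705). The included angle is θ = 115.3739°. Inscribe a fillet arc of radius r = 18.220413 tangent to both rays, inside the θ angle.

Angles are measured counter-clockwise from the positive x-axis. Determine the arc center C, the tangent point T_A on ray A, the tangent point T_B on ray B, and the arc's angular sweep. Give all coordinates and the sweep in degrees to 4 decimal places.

center=(10.6349,-6.0044) T_A=(25.0373,-17.1648) T_B=(6.7229,-23.7999) sweep=64.6261

bisector direction at 109.9149° = (-0.340623,0.940200)
center distance |VC| = r/sin(θ/2) = 18.220413/sin(57.6870°) = 21.559044
C = V + |VC|·bis = (10.6349,-6.0044)
T_A = V + ((C−V)·d_A)·d_A = V + 11.5243·d_A = (25.0373,-17.1648)
T_B = V + ((C−V)·d_B)·d_B = V + 11.5243·d_B = (6.7229,-23.7999)
sweep = 180° − θ = 64.6261°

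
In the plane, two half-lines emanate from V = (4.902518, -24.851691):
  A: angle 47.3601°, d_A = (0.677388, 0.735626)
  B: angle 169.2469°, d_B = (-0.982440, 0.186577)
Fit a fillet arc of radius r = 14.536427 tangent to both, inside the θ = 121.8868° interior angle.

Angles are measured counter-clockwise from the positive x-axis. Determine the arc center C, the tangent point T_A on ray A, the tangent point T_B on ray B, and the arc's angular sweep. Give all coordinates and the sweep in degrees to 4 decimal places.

bisector direction at 108.3035° = (-0.314050,0.949406)
center distance |VC| = r/sin(θ/2) = 14.536427/sin(60.9434°) = 16.629397
C = V + |VC|·bis = (-0.3200,-9.0636)
T_A = V + ((C−V)·d_A)·d_A = V + 8.0765·d_A = (10.3734,-18.9104)
T_B = V + ((C−V)·d_B)·d_B = V + 8.0765·d_B = (-3.0321,-23.3448)
sweep = 180° − θ = 58.1132°

center=(-0.3200,-9.0636) T_A=(10.3734,-18.9104) T_B=(-3.0321,-23.3448) sweep=58.1132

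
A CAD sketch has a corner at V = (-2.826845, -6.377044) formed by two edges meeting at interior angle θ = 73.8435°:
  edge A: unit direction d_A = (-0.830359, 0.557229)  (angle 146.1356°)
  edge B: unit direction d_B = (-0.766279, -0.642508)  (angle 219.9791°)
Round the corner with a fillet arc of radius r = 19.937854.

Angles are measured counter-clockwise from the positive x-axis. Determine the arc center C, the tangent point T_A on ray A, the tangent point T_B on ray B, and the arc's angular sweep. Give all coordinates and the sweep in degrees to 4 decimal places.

center=(-35.9693,-8.1472) T_A=(-24.8594,8.4083) T_B=(-23.1591,-23.4252) sweep=106.1565

bisector direction at 183.0574° = (-0.998577,-0.053336)
center distance |VC| = r/sin(θ/2) = 19.937854/sin(36.9218°) = 33.189722
C = V + |VC|·bis = (-35.9693,-8.1472)
T_A = V + ((C−V)·d_A)·d_A = V + 26.5337·d_A = (-24.8594,8.4083)
T_B = V + ((C−V)·d_B)·d_B = V + 26.5337·d_B = (-23.1591,-23.4252)
sweep = 180° − θ = 106.1565°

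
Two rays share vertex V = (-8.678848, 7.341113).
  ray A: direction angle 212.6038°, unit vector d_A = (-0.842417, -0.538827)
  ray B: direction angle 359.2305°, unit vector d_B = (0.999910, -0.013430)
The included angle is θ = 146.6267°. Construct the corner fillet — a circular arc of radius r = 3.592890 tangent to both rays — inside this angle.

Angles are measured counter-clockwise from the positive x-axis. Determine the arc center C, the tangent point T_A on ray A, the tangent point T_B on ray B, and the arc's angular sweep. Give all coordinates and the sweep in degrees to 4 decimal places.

bisector direction at 285.9171° = (0.274247,-0.961659)
center distance |VC| = r/sin(θ/2) = 3.592890/sin(73.3133°) = 3.750840
C = V + |VC|·bis = (-7.6502,3.7341)
T_A = V + ((C−V)·d_A)·d_A = V + 1.0770·d_A = (-9.5861,6.7608)
T_B = V + ((C−V)·d_B)·d_B = V + 1.0770·d_B = (-7.6019,7.3266)
sweep = 180° − θ = 33.3733°

center=(-7.6502,3.7341) T_A=(-9.5861,6.7608) T_B=(-7.6019,7.3266) sweep=33.3733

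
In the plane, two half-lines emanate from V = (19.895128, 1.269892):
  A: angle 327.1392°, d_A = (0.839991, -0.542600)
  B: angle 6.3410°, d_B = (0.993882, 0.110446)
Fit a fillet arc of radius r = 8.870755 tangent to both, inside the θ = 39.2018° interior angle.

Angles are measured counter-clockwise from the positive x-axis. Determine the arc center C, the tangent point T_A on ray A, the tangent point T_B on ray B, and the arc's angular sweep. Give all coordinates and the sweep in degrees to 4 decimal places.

center=(45.6332,-4.7953) T_A=(40.8199,-12.2467) T_B=(44.6535,4.0212) sweep=140.7982

bisector direction at 346.7401° = (0.973340,-0.229369)
center distance |VC| = r/sin(θ/2) = 8.870755/sin(19.6009°) = 26.443053
C = V + |VC|·bis = (45.6332,-4.7953)
T_A = V + ((C−V)·d_A)·d_A = V + 24.9107·d_A = (40.8199,-12.2467)
T_B = V + ((C−V)·d_B)·d_B = V + 24.9107·d_B = (44.6535,4.0212)
sweep = 180° − θ = 140.7982°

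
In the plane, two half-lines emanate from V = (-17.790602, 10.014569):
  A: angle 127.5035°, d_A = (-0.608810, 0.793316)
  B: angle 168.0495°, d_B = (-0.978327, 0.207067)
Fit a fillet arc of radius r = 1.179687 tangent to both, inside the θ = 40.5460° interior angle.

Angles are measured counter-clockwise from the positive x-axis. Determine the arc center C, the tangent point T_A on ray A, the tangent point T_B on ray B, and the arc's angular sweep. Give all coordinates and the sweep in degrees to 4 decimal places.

center=(-20.6708,11.8300) T_A=(-19.7350,12.5482) T_B=(-20.9151,10.6759) sweep=139.4540

bisector direction at 147.7765° = (-0.845975,0.533223)
center distance |VC| = r/sin(θ/2) = 1.179687/sin(20.2730°) = 3.404643
C = V + |VC|·bis = (-20.6708,11.8300)
T_A = V + ((C−V)·d_A)·d_A = V + 3.1937·d_A = (-19.7350,12.5482)
T_B = V + ((C−V)·d_B)·d_B = V + 3.1937·d_B = (-20.9151,10.6759)
sweep = 180° − θ = 139.4540°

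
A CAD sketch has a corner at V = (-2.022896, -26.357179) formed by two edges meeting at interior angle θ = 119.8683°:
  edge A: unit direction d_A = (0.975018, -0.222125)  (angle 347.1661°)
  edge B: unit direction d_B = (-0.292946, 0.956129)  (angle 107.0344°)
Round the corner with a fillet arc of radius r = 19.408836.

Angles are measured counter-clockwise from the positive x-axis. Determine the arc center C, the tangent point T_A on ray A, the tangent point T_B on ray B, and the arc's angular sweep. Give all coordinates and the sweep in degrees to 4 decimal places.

bisector direction at 47.1003° = (0.680718,0.732546)
center distance |VC| = r/sin(θ/2) = 19.408836/sin(59.9342°) = 22.426289
C = V + |VC|·bis = (13.2431,-9.9289)
T_A = V + ((C−V)·d_A)·d_A = V + 11.2355·d_A = (8.9319,-28.8529)
T_B = V + ((C−V)·d_B)·d_B = V + 11.2355·d_B = (-5.3143,-15.6146)
sweep = 180° − θ = 60.1317°

center=(13.2431,-9.9289) T_A=(8.9319,-28.8529) T_B=(-5.3143,-15.6146) sweep=60.1317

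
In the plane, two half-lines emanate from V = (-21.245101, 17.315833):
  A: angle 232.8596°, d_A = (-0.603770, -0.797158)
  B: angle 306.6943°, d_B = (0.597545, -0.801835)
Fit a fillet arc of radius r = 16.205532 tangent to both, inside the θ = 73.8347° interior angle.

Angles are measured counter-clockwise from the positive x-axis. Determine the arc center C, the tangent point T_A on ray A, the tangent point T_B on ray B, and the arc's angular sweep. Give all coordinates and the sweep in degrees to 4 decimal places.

bisector direction at 269.7769° = (-0.003893,-0.999992)
center distance |VC| = r/sin(θ/2) = 16.205532/sin(36.9173°) = 26.979437
C = V + |VC|·bis = (-21.3501,-9.6634)
T_A = V + ((C−V)·d_A)·d_A = V + 21.5701·d_A = (-34.2685,0.1210)
T_B = V + ((C−V)·d_B)·d_B = V + 21.5701·d_B = (-8.3560,0.0201)
sweep = 180° − θ = 106.1653°

center=(-21.3501,-9.6634) T_A=(-34.2685,0.1210) T_B=(-8.3560,0.0201) sweep=106.1653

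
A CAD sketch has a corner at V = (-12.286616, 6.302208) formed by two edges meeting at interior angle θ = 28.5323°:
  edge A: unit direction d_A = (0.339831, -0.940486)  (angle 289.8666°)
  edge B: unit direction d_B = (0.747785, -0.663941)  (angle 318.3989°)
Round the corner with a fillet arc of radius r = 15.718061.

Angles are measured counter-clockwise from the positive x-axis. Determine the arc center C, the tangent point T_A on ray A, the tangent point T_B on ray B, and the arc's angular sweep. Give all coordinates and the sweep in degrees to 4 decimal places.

bisector direction at 304.1328° = (0.561112,-0.827740)
center distance |VC| = r/sin(θ/2) = 15.718061/sin(14.2661°) = 63.783977
C = V + |VC|·bis = (23.5034,-46.4943)
T_A = V + ((C−V)·d_A)·d_A = V + 61.8170·d_A = (8.7207,-51.8358)
T_B = V + ((C−V)·d_B)·d_B = V + 61.8170·d_B = (33.9392,-34.7406)
sweep = 180° − θ = 151.4677°

center=(23.5034,-46.4943) T_A=(8.7207,-51.8358) T_B=(33.9392,-34.7406) sweep=151.4677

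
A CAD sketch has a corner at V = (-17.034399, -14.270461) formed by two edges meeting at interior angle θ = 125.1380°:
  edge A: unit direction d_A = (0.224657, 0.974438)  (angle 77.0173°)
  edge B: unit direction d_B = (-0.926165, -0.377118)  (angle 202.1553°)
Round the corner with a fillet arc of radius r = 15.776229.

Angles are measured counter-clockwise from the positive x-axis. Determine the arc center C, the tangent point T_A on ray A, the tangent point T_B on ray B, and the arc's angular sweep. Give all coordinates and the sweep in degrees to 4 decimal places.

center=(-30.5678,-2.7471) T_A=(-15.1948,-6.2913) T_B=(-24.6183,-17.3585) sweep=54.8620

bisector direction at 139.5863° = (-0.761383,0.648302)
center distance |VC| = r/sin(θ/2) = 15.776229/sin(62.5690°) = 17.774706
C = V + |VC|·bis = (-30.5678,-2.7471)
T_A = V + ((C−V)·d_A)·d_A = V + 8.1885·d_A = (-15.1948,-6.2913)
T_B = V + ((C−V)·d_B)·d_B = V + 8.1885·d_B = (-24.6183,-17.3585)
sweep = 180° − θ = 54.8620°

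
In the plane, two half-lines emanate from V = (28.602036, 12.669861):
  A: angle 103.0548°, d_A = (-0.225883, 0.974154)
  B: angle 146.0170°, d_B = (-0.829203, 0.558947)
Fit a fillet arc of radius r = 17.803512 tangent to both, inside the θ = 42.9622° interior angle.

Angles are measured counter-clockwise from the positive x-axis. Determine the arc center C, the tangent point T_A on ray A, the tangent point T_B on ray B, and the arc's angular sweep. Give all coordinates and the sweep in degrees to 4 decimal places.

center=(1.0396,52.7197) T_A=(18.3830,56.7412) T_B=(-8.9116,37.9570) sweep=137.0378

bisector direction at 124.5359° = (-0.566923,0.823771)
center distance |VC| = r/sin(θ/2) = 17.803512/sin(21.4811°) = 48.617667
C = V + |VC|·bis = (1.0396,52.7197)
T_A = V + ((C−V)·d_A)·d_A = V + 45.2406·d_A = (18.3830,56.7412)
T_B = V + ((C−V)·d_B)·d_B = V + 45.2406·d_B = (-8.9116,37.9570)
sweep = 180° − θ = 137.0378°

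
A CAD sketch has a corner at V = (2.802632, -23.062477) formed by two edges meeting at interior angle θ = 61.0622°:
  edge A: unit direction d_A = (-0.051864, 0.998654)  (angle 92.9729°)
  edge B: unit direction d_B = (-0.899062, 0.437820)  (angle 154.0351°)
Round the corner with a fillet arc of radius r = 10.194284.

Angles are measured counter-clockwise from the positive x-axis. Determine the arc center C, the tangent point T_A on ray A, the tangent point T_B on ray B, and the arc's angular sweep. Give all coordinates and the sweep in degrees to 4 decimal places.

bisector direction at 123.5040° = (-0.551995,0.833847)
center distance |VC| = r/sin(θ/2) = 10.194284/sin(30.5311°) = 20.067252
C = V + |VC|·bis = (-8.2744,-6.3295)
T_A = V + ((C−V)·d_A)·d_A = V + 17.2850·d_A = (1.9062,-5.8007)
T_B = V + ((C−V)·d_B)·d_B = V + 17.2850·d_B = (-12.7377,-15.4948)
sweep = 180° − θ = 118.9378°

center=(-8.2744,-6.3295) T_A=(1.9062,-5.8007) T_B=(-12.7377,-15.4948) sweep=118.9378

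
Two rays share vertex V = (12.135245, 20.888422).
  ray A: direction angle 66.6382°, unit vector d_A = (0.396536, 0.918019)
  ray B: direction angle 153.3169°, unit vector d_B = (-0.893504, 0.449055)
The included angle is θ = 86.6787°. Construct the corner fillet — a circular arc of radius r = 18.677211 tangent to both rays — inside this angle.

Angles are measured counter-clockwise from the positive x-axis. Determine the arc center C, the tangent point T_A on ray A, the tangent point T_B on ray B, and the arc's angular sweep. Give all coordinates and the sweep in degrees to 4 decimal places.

bisector direction at 109.9775° = (-0.341652,0.939827)
center distance |VC| = r/sin(θ/2) = 18.677211/sin(43.3394°) = 27.213639
C = V + |VC|·bis = (2.8377,46.4645)
T_A = V + ((C−V)·d_A)·d_A = V + 19.7925·d_A = (19.9837,39.0583)
T_B = V + ((C−V)·d_B)·d_B = V + 19.7925·d_B = (-5.5495,29.7764)
sweep = 180° − θ = 93.3213°

center=(2.8377,46.4645) T_A=(19.9837,39.0583) T_B=(-5.5495,29.7764) sweep=93.3213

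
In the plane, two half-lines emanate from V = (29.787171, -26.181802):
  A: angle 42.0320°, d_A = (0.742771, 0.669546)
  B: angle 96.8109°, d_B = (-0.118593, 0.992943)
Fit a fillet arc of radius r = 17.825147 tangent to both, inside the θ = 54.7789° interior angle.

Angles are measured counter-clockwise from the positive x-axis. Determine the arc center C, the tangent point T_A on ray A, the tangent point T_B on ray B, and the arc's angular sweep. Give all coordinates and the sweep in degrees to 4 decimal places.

bisector direction at 69.4214° = (0.351491,0.936191)
center distance |VC| = r/sin(θ/2) = 17.825147/sin(27.3895°) = 38.747262
C = V + |VC|·bis = (43.4065,10.0930)
T_A = V + ((C−V)·d_A)·d_A = V + 34.4037·d_A = (55.3412,-3.1470)
T_B = V + ((C−V)·d_B)·d_B = V + 34.4037·d_B = (25.7071,7.9791)
sweep = 180° − θ = 125.2211°

center=(43.4065,10.0930) T_A=(55.3412,-3.1470) T_B=(25.7071,7.9791) sweep=125.2211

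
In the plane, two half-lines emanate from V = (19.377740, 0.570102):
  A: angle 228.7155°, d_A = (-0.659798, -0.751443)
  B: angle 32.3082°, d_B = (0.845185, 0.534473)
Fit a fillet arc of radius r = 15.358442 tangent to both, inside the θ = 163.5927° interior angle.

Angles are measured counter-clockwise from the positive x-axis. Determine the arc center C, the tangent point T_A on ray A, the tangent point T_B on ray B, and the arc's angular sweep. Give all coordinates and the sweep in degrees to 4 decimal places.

center=(29.4578,-11.2272) T_A=(17.9168,-1.0937) T_B=(21.2491,1.7535) sweep=16.4073

bisector direction at 310.5119° = (0.649605,-0.760272)
center distance |VC| = r/sin(θ/2) = 15.358442/sin(81.7964°) = 15.517228
C = V + |VC|·bis = (29.4578,-11.2272)
T_A = V + ((C−V)·d_A)·d_A = V + 2.2142·d_A = (17.9168,-1.0937)
T_B = V + ((C−V)·d_B)·d_B = V + 2.2142·d_B = (21.2491,1.7535)
sweep = 180° − θ = 16.4073°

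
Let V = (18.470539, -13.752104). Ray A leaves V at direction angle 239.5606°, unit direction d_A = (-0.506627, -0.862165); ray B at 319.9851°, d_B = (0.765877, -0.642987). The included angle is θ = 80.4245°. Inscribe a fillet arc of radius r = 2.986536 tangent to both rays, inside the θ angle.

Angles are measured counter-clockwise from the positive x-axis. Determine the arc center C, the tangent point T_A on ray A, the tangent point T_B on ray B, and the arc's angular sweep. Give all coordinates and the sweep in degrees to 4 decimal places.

bisector direction at 279.7728° = (0.169743,-0.985488)
center distance |VC| = r/sin(θ/2) = 2.986536/sin(40.2122°) = 4.625835
C = V + |VC|·bis = (19.2557,-18.3108)
T_A = V + ((C−V)·d_A)·d_A = V + 3.5326·d_A = (16.6809,-16.7978)
T_B = V + ((C−V)·d_B)·d_B = V + 3.5326·d_B = (21.1760,-16.0235)
sweep = 180° − θ = 99.5755°

center=(19.2557,-18.3108) T_A=(16.6809,-16.7978) T_B=(21.1760,-16.0235) sweep=99.5755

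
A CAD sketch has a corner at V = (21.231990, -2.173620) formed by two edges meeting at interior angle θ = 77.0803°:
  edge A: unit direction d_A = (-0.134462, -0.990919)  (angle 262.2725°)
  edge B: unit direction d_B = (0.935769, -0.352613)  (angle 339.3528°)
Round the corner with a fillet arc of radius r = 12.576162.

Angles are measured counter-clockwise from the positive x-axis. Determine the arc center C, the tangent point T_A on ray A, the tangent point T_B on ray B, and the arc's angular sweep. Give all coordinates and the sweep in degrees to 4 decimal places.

bisector direction at 300.8126° = (0.512232,-0.858847)
center distance |VC| = r/sin(θ/2) = 12.576162/sin(38.5401°) = 20.184418
C = V + |VC|·bis = (31.5711,-19.5089)
T_A = V + ((C−V)·d_A)·d_A = V + 15.7877·d_A = (19.1091,-17.8179)
T_B = V + ((C−V)·d_B)·d_B = V + 15.7877·d_B = (36.0056,-7.7406)
sweep = 180° − θ = 102.9197°

center=(31.5711,-19.5089) T_A=(19.1091,-17.8179) T_B=(36.0056,-7.7406) sweep=102.9197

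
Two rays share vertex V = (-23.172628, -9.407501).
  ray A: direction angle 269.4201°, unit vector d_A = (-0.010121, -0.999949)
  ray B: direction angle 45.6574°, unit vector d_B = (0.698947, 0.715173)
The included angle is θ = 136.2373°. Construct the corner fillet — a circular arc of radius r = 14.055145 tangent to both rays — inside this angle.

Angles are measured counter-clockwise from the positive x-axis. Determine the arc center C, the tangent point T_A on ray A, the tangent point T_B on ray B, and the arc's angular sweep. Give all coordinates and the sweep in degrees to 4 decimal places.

bisector direction at 337.5387° = (0.924138,-0.382059)
center distance |VC| = r/sin(θ/2) = 14.055145/sin(68.1187°) = 15.146322
C = V + |VC|·bis = (-9.1753,-15.1943)
T_A = V + ((C−V)·d_A)·d_A = V + 5.6448·d_A = (-23.2298,-15.0520)
T_B = V + ((C−V)·d_B)·d_B = V + 5.6448·d_B = (-19.2272,-5.3705)
sweep = 180° − θ = 43.7627°

center=(-9.1753,-15.1943) T_A=(-23.2298,-15.0520) T_B=(-19.2272,-5.3705) sweep=43.7627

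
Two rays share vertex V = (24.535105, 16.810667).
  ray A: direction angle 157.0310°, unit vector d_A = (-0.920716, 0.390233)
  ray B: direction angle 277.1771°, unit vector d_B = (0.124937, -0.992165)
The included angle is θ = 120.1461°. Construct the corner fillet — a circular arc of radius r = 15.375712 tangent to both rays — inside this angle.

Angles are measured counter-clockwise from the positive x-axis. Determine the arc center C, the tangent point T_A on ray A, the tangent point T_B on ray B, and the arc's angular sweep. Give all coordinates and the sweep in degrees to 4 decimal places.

bisector direction at 217.1041° = (-0.797541,-0.603264)
center distance |VC| = r/sin(θ/2) = 15.375712/sin(60.0731°) = 17.741298
C = V + |VC|·bis = (10.3857,6.1080)
T_A = V + ((C−V)·d_A)·d_A = V + 8.8511·d_A = (16.3858,20.2646)
T_B = V + ((C−V)·d_B)·d_B = V + 8.8511·d_B = (25.6409,8.0290)
sweep = 180° − θ = 59.8539°

center=(10.3857,6.1080) T_A=(16.3858,20.2646) T_B=(25.6409,8.0290) sweep=59.8539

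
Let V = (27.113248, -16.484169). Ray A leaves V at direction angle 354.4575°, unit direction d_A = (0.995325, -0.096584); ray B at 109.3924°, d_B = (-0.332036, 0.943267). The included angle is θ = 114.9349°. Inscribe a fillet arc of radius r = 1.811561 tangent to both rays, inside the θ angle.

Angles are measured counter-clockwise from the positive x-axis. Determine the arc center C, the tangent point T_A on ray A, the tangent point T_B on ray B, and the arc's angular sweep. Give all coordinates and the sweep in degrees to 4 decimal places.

bisector direction at 51.9250° = (0.616693,0.787204)
center distance |VC| = r/sin(θ/2) = 1.811561/sin(57.4674°) = 2.148726
C = V + |VC|·bis = (28.4384,-14.7927)
T_A = V + ((C−V)·d_A)·d_A = V + 1.1555·d_A = (28.2634,-16.5958)
T_B = V + ((C−V)·d_B)·d_B = V + 1.1555·d_B = (26.7296,-15.3942)
sweep = 180° − θ = 65.0651°

center=(28.4384,-14.7927) T_A=(28.2634,-16.5958) T_B=(26.7296,-15.3942) sweep=65.0651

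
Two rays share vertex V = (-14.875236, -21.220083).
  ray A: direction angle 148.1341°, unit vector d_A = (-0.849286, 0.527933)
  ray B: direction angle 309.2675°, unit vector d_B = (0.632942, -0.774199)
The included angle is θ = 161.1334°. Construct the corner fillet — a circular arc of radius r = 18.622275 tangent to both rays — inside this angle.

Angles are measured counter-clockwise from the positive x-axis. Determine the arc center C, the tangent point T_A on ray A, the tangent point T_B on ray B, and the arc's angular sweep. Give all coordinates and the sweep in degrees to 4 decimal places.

bisector direction at 228.7008° = (-0.659991,-0.751273)
center distance |VC| = r/sin(θ/2) = 18.622275/sin(80.5667°) = 18.877555
C = V + |VC|·bis = (-27.3343,-35.4023)
T_A = V + ((C−V)·d_A)·d_A = V + 3.0940·d_A = (-17.5029,-19.5866)
T_B = V + ((C−V)·d_B)·d_B = V + 3.0940·d_B = (-12.9169,-23.6155)
sweep = 180° − θ = 18.8666°

center=(-27.3343,-35.4023) T_A=(-17.5029,-19.5866) T_B=(-12.9169,-23.6155) sweep=18.8666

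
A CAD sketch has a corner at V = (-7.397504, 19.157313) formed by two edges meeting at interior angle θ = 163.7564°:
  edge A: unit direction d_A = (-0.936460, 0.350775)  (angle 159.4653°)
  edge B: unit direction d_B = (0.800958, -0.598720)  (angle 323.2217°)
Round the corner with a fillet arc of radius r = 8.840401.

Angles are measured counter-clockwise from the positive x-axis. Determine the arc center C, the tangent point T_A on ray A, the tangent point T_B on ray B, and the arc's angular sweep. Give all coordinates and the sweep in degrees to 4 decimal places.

center=(-11.6799,11.3212) T_A=(-8.5789,19.5999) T_B=(-6.3870,18.4020) sweep=16.2436

bisector direction at 241.3435° = (-0.479557,-0.877511)
center distance |VC| = r/sin(θ/2) = 8.840401/sin(81.8782°) = 8.929969
C = V + |VC|·bis = (-11.6799,11.3212)
T_A = V + ((C−V)·d_A)·d_A = V + 1.2616·d_A = (-8.5789,19.5999)
T_B = V + ((C−V)·d_B)·d_B = V + 1.2616·d_B = (-6.3870,18.4020)
sweep = 180° − θ = 16.2436°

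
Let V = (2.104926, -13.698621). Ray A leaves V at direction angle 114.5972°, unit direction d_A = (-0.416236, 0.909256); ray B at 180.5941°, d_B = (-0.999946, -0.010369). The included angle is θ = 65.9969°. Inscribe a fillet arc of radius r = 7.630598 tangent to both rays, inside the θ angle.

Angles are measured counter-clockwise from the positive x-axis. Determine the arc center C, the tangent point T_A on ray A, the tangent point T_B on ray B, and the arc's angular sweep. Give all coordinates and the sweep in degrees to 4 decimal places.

bisector direction at 147.5956° = (-0.844287,0.535891)
center distance |VC| = r/sin(θ/2) = 7.630598/sin(32.9984°) = 14.010960
C = V + |VC|·bis = (-9.7243,-6.1903)
T_A = V + ((C−V)·d_A)·d_A = V + 11.7508·d_A = (-2.7862,-3.0141)
T_B = V + ((C−V)·d_B)·d_B = V + 11.7508·d_B = (-9.6452,-13.8205)
sweep = 180° − θ = 114.0031°

center=(-9.7243,-6.1903) T_A=(-2.7862,-3.0141) T_B=(-9.6452,-13.8205) sweep=114.0031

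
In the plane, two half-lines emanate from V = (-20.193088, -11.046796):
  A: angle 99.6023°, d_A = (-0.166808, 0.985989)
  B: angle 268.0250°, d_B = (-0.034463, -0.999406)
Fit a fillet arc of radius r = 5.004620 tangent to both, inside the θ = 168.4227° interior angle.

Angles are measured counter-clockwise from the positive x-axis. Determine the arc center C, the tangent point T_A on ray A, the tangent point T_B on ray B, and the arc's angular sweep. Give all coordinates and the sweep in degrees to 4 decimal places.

center=(-25.2122,-11.3814) T_A=(-20.2777,-10.5466) T_B=(-20.2106,-11.5538) sweep=11.5773

bisector direction at 183.8136° = (-0.997786,-0.066512)
center distance |VC| = r/sin(θ/2) = 5.004620/sin(84.2113°) = 5.030271
C = V + |VC|·bis = (-25.2122,-11.3814)
T_A = V + ((C−V)·d_A)·d_A = V + 0.5073·d_A = (-20.2777,-10.5466)
T_B = V + ((C−V)·d_B)·d_B = V + 0.5073·d_B = (-20.2106,-11.5538)
sweep = 180° − θ = 11.5773°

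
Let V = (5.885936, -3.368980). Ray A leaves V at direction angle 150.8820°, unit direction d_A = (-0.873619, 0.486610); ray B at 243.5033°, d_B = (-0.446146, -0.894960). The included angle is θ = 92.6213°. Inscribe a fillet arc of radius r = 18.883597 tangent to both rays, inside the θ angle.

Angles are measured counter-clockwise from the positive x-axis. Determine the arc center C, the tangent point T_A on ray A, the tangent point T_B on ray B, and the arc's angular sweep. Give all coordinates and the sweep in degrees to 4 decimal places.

center=(-19.0621,-11.0882) T_A=(-9.8731,5.4089) T_B=(-2.1620,-19.5130) sweep=87.3787

bisector direction at 197.1926° = (-0.955316,-0.295586)
center distance |VC| = r/sin(θ/2) = 18.883597/sin(46.3107°) = 26.114940
C = V + |VC|·bis = (-19.0621,-11.0882)
T_A = V + ((C−V)·d_A)·d_A = V + 18.0388·d_A = (-9.8731,5.4089)
T_B = V + ((C−V)·d_B)·d_B = V + 18.0388·d_B = (-2.1620,-19.5130)
sweep = 180° − θ = 87.3787°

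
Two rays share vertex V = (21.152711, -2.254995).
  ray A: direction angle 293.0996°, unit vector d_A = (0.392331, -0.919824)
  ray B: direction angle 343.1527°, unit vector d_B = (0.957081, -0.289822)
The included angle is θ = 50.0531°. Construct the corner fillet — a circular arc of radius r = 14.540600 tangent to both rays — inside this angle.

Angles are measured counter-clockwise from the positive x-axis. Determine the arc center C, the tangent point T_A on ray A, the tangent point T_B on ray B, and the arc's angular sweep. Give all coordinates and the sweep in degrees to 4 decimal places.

bisector direction at 318.1262° = (0.744616,-0.667493)
center distance |VC| = r/sin(θ/2) = 14.540600/sin(25.0266°) = 34.371838
C = V + |VC|·bis = (46.7465,-25.1979)
T_A = V + ((C−V)·d_A)·d_A = V + 31.1447·d_A = (33.3717,-30.9027)
T_B = V + ((C−V)·d_B)·d_B = V + 31.1447·d_B = (50.9607,-11.2814)
sweep = 180° − θ = 129.9469°

center=(46.7465,-25.1979) T_A=(33.3717,-30.9027) T_B=(50.9607,-11.2814) sweep=129.9469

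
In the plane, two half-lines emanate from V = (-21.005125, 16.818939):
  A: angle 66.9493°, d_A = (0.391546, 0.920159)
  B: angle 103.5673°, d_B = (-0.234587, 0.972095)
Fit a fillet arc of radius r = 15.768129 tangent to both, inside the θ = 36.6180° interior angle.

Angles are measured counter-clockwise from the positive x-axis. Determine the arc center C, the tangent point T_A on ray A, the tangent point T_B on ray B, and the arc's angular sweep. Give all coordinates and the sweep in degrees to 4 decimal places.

center=(-16.8559,66.8415) T_A=(-2.3467,60.6675) T_B=(-32.1840,63.1425) sweep=143.3820

bisector direction at 85.2583° = (0.082664,0.996577)
center distance |VC| = r/sin(θ/2) = 15.768129/sin(18.3090°) = 50.194338
C = V + |VC|·bis = (-16.8559,66.8415)
T_A = V + ((C−V)·d_A)·d_A = V + 47.6533·d_A = (-2.3467,60.6675)
T_B = V + ((C−V)·d_B)·d_B = V + 47.6533·d_B = (-32.1840,63.1425)
sweep = 180° − θ = 143.3820°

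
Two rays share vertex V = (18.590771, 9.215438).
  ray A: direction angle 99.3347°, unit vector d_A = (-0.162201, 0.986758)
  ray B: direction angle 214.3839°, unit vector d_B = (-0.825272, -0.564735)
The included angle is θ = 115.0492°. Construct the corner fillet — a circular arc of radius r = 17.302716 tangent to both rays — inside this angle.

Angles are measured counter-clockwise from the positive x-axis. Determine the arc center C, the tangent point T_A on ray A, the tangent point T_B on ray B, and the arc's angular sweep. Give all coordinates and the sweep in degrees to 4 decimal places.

bisector direction at 156.8593° = (-0.919543,0.392990)
center distance |VC| = r/sin(θ/2) = 17.302716/sin(57.5246°) = 20.510033
C = V + |VC|·bis = (-0.2691,17.2757)
T_A = V + ((C−V)·d_A)·d_A = V + 11.0126·d_A = (16.8045,20.0822)
T_B = V + ((C−V)·d_B)·d_B = V + 11.0126·d_B = (9.5024,2.9962)
sweep = 180° − θ = 64.9508°

center=(-0.2691,17.2757) T_A=(16.8045,20.0822) T_B=(9.5024,2.9962) sweep=64.9508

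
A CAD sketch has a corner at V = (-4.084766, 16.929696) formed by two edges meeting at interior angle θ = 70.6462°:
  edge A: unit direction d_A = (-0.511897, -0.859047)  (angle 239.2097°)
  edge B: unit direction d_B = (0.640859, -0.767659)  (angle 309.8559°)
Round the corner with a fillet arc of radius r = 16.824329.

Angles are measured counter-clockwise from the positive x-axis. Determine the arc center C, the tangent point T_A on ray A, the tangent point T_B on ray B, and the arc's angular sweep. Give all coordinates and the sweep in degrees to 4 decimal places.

bisector direction at 274.5328° = (0.079030,-0.996872)
center distance |VC| = r/sin(θ/2) = 16.824329/sin(35.3231°) = 29.098441
C = V + |VC|·bis = (-1.7851,-12.0777)
T_A = V + ((C−V)·d_A)·d_A = V + 23.7415·d_A = (-16.2380,-3.4654)
T_B = V + ((C−V)·d_B)·d_B = V + 23.7415·d_B = (11.1302,-1.2957)
sweep = 180° − θ = 109.3538°

center=(-1.7851,-12.0777) T_A=(-16.2380,-3.4654) T_B=(11.1302,-1.2957) sweep=109.3538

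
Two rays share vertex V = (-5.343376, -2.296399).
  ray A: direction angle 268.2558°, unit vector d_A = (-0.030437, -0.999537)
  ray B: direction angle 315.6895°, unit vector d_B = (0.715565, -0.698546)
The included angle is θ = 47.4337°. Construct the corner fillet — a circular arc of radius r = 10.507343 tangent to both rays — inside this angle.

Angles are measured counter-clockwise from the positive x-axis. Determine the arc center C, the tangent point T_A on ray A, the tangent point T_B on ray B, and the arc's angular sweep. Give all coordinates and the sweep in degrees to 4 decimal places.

bisector direction at 291.9727° = (0.374164,-0.927363)
center distance |VC| = r/sin(θ/2) = 10.507343/sin(23.7169°) = 26.123565
C = V + |VC|·bis = (4.4311,-26.5224)
T_A = V + ((C−V)·d_A)·d_A = V + 23.9173·d_A = (-6.0714,-26.2026)
T_B = V + ((C−V)·d_B)·d_B = V + 23.9173·d_B = (11.7710,-19.0037)
sweep = 180° − θ = 132.5663°

center=(4.4311,-26.5224) T_A=(-6.0714,-26.2026) T_B=(11.7710,-19.0037) sweep=132.5663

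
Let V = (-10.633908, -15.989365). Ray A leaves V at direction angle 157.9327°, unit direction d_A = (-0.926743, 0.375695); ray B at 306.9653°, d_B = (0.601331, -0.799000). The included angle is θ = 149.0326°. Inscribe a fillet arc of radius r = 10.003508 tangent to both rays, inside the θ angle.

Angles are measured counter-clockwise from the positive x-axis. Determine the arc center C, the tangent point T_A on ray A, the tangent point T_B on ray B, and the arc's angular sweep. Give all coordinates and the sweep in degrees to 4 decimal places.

center=(-16.9603,-24.2189) T_A=(-13.2021,-14.9483) T_B=(-8.9675,-18.2035) sweep=30.9674

bisector direction at 232.4490° = (-0.609467,-0.792811)
center distance |VC| = r/sin(θ/2) = 10.003508/sin(74.5163°) = 10.380244
C = V + |VC|·bis = (-16.9603,-24.2189)
T_A = V + ((C−V)·d_A)·d_A = V + 2.7712·d_A = (-13.2021,-14.9483)
T_B = V + ((C−V)·d_B)·d_B = V + 2.7712·d_B = (-8.9675,-18.2035)
sweep = 180° − θ = 30.9674°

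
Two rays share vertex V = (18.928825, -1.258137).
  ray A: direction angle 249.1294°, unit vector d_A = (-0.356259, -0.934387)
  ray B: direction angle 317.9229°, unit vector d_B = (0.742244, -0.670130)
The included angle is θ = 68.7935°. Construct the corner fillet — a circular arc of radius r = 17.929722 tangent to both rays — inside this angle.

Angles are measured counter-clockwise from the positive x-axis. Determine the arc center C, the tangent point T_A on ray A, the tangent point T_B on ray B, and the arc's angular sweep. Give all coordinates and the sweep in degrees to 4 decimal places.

bisector direction at 283.5262° = (0.233889,-0.972263)
center distance |VC| = r/sin(θ/2) = 17.929722/sin(34.3967°) = 31.738504
C = V + |VC|·bis = (26.3521,-32.1163)
T_A = V + ((C−V)·d_A)·d_A = V + 26.1889·d_A = (9.5988,-25.7287)
T_B = V + ((C−V)·d_B)·d_B = V + 26.1889·d_B = (38.3674,-18.8081)
sweep = 180° − θ = 111.2065°

center=(26.3521,-32.1163) T_A=(9.5988,-25.7287) T_B=(38.3674,-18.8081) sweep=111.2065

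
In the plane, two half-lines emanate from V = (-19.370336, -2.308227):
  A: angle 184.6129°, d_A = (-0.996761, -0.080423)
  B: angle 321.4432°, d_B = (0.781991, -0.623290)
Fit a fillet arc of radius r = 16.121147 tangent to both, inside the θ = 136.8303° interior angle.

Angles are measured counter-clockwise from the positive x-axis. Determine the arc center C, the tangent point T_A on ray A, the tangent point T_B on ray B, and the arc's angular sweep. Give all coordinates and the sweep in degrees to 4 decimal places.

center=(-24.4310,-18.8901) T_A=(-25.7276,-2.8212) T_B=(-14.3829,-6.2835) sweep=43.1697

bisector direction at 253.0281° = (-0.291903,-0.956448)
center distance |VC| = r/sin(θ/2) = 16.121147/sin(68.4151°) = 17.336919
C = V + |VC|·bis = (-24.4310,-18.8901)
T_A = V + ((C−V)·d_A)·d_A = V + 6.3779·d_A = (-25.7276,-2.8212)
T_B = V + ((C−V)·d_B)·d_B = V + 6.3779·d_B = (-14.3829,-6.2835)
sweep = 180° − θ = 43.1697°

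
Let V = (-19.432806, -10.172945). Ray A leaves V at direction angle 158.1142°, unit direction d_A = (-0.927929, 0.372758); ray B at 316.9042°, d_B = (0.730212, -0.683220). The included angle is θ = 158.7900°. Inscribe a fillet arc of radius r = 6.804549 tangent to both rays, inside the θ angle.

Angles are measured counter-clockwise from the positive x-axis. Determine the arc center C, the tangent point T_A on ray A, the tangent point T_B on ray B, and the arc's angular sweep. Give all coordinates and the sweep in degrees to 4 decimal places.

bisector direction at 237.5092° = (-0.537164,-0.843478)
center distance |VC| = r/sin(θ/2) = 6.804549/sin(79.3950°) = 6.922795
C = V + |VC|·bis = (-23.1515,-16.0122)
T_A = V + ((C−V)·d_A)·d_A = V + 1.2741·d_A = (-20.6150,-9.6980)
T_B = V + ((C−V)·d_B)·d_B = V + 1.2741·d_B = (-18.5025,-11.0434)
sweep = 180° − θ = 21.2100°

center=(-23.1515,-16.0122) T_A=(-20.6150,-9.6980) T_B=(-18.5025,-11.0434) sweep=21.2100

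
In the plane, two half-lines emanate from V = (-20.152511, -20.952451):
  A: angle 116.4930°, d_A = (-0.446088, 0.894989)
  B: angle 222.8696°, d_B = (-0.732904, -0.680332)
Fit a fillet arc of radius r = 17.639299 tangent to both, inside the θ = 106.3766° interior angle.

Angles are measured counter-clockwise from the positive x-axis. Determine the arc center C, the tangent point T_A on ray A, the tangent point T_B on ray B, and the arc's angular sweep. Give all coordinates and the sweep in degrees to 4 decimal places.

bisector direction at 169.6813° = (-0.983827,0.179123)
center distance |VC| = r/sin(θ/2) = 17.639299/sin(53.1883°) = 22.032351
C = V + |VC|·bis = (-41.8285,-17.0059)
T_A = V + ((C−V)·d_A)·d_A = V + 13.2015·d_A = (-26.0415,-9.1373)
T_B = V + ((C−V)·d_B)·d_B = V + 13.2015·d_B = (-29.8279,-29.9339)
sweep = 180° − θ = 73.6234°

center=(-41.8285,-17.0059) T_A=(-26.0415,-9.1373) T_B=(-29.8279,-29.9339) sweep=73.6234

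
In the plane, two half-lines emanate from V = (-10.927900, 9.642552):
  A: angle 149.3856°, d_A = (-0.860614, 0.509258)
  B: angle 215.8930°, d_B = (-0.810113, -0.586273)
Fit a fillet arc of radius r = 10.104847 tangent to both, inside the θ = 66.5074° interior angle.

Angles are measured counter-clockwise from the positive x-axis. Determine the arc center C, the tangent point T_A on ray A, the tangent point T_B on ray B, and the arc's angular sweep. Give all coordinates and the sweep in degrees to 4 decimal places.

bisector direction at 182.6393° = (-0.998939,-0.046048)
center distance |VC| = r/sin(θ/2) = 10.104847/sin(33.2537°) = 18.427825
C = V + |VC|·bis = (-29.3362,8.7940)
T_A = V + ((C−V)·d_A)·d_A = V + 15.4103·d_A = (-24.1902,17.4904)
T_B = V + ((C−V)·d_B)·d_B = V + 15.4103·d_B = (-23.4120,0.6079)
sweep = 180° − θ = 113.4926°

center=(-29.3362,8.7940) T_A=(-24.1902,17.4904) T_B=(-23.4120,0.6079) sweep=113.4926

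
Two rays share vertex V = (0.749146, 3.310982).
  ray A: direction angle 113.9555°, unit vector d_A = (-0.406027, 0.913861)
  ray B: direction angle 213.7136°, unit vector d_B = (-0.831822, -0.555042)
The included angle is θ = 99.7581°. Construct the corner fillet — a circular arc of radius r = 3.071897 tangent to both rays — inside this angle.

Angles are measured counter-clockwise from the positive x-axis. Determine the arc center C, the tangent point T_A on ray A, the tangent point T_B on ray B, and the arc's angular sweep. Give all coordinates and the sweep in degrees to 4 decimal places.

bisector direction at 163.8346° = (-0.960462,0.278412)
center distance |VC| = r/sin(θ/2) = 3.071897/sin(49.8790°) = 4.017201
C = V + |VC|·bis = (-3.1092,4.4294)
T_A = V + ((C−V)·d_A)·d_A = V + 2.5887·d_A = (-0.3019,5.6767)
T_B = V + ((C−V)·d_B)·d_B = V + 2.5887·d_B = (-1.4042,1.8741)
sweep = 180° − θ = 80.2419°

center=(-3.1092,4.4294) T_A=(-0.3019,5.6767) T_B=(-1.4042,1.8741) sweep=80.2419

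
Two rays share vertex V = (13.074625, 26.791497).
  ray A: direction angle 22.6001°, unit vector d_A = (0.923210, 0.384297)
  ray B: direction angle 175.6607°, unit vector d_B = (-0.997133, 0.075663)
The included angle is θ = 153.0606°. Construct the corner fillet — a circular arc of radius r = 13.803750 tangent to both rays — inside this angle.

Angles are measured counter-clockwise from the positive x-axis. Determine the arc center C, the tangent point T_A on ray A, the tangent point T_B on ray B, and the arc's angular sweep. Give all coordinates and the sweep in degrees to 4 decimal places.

bisector direction at 99.1304° = (-0.158682,0.987330)
center distance |VC| = r/sin(θ/2) = 13.803750/sin(76.5303°) = 14.194186
C = V + |VC|·bis = (10.8223,40.8058)
T_A = V + ((C−V)·d_A)·d_A = V + 3.3063·d_A = (16.1270,28.0621)
T_B = V + ((C−V)·d_B)·d_B = V + 3.3063·d_B = (9.7778,27.0417)
sweep = 180° − θ = 26.9394°

center=(10.8223,40.8058) T_A=(16.1270,28.0621) T_B=(9.7778,27.0417) sweep=26.9394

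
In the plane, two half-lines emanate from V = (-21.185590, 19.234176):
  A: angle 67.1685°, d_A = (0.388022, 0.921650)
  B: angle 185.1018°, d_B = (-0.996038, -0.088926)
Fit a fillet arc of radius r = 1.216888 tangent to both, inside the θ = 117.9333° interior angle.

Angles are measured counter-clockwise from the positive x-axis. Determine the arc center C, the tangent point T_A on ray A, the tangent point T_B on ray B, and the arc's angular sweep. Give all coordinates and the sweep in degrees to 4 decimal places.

bisector direction at 126.1351° = (-0.589692,0.807628)
center distance |VC| = r/sin(θ/2) = 1.216888/sin(58.9667°) = 1.420159
C = V + |VC|·bis = (-22.0230,20.3811)
T_A = V + ((C−V)·d_A)·d_A = V + 0.7321·d_A = (-20.9015,19.9090)
T_B = V + ((C−V)·d_B)·d_B = V + 0.7321·d_B = (-21.9148,19.1691)
sweep = 180° − θ = 62.0667°

center=(-22.0230,20.3811) T_A=(-20.9015,19.9090) T_B=(-21.9148,19.1691) sweep=62.0667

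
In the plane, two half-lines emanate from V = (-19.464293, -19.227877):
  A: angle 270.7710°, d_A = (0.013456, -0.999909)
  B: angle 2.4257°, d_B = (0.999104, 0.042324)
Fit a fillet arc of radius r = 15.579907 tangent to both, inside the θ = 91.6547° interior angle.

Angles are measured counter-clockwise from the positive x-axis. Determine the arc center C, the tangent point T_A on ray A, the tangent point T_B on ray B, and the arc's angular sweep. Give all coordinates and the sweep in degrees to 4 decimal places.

bisector direction at 316.5984° = (0.726555,-0.687108)
center distance |VC| = r/sin(θ/2) = 15.579907/sin(45.8274°) = 21.721927
C = V + |VC|·bis = (-3.6821,-34.1532)
T_A = V + ((C−V)·d_A)·d_A = V + 15.1363·d_A = (-19.2606,-34.3628)
T_B = V + ((C−V)·d_B)·d_B = V + 15.1363·d_B = (-4.3415,-18.5872)
sweep = 180° − θ = 88.3453°

center=(-3.6821,-34.1532) T_A=(-19.2606,-34.3628) T_B=(-4.3415,-18.5872) sweep=88.3453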